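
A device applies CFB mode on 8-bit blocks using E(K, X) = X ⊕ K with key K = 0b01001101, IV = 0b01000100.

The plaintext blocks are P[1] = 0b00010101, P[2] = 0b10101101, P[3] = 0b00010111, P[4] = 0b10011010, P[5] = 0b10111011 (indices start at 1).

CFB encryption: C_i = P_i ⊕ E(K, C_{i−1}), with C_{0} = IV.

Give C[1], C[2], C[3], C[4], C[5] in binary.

C[1]: E(K, 0b01000100) = 0b00001001; 0b00010101 ⊕ 0b00001001 = 0b00011100.
C[2]: E(K, 0b00011100) = 0b01010001; 0b10101101 ⊕ 0b01010001 = 0b11111100.
C[3]: E(K, 0b11111100) = 0b10110001; 0b00010111 ⊕ 0b10110001 = 0b10100110.
C[4]: E(K, 0b10100110) = 0b11101011; 0b10011010 ⊕ 0b11101011 = 0b01110001.
C[5]: E(K, 0b01110001) = 0b00111100; 0b10111011 ⊕ 0b00111100 = 0b10000111.

C[1] = 0b00011100, C[2] = 0b11111100, C[3] = 0b10100110, C[4] = 0b01110001, C[5] = 0b10000111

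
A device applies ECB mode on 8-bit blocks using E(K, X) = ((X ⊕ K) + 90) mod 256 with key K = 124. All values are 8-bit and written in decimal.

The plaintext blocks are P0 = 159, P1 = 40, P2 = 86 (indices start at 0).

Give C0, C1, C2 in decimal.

ECB encryption: C_i = E(K, P_i).
C0: E(K, 159) = 61.
C1: E(K, 40) = 174.
C2: E(K, 86) = 132.

C0 = 61, C1 = 174, C2 = 132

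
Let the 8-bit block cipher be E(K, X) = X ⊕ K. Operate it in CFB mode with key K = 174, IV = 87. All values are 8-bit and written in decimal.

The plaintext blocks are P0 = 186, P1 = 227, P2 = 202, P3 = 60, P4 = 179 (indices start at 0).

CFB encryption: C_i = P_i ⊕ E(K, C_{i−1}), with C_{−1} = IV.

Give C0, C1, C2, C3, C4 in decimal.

C0: E(K, 87) = 249; 186 ⊕ 249 = 67.
C1: E(K, 67) = 237; 227 ⊕ 237 = 14.
C2: E(K, 14) = 160; 202 ⊕ 160 = 106.
C3: E(K, 106) = 196; 60 ⊕ 196 = 248.
C4: E(K, 248) = 86; 179 ⊕ 86 = 229.

C0 = 67, C1 = 14, C2 = 106, C3 = 248, C4 = 229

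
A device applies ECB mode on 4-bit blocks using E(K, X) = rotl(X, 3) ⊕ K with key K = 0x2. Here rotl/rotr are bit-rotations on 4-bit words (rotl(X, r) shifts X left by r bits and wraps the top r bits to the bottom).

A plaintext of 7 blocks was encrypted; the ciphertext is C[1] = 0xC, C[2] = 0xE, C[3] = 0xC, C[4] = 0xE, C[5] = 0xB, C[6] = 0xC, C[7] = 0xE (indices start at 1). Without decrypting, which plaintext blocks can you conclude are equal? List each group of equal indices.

ECB encrypts each block independently with the same key, so equal ciphertext blocks imply equal plaintext blocks.
C[1] = C[3] = C[6] = 0xC, so P[1] = P[3] = P[6].
C[2] = C[4] = C[7] = 0xE, so P[2] = P[4] = P[7].

P[1] = P[3] = P[6]; P[2] = P[4] = P[7]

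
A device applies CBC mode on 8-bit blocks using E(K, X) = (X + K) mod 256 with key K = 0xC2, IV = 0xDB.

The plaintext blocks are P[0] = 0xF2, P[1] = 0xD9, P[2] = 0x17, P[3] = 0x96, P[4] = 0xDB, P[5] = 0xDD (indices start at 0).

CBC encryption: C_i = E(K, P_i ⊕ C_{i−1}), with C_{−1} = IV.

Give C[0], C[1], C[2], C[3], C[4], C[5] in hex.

C[0] = 0xEB, C[1] = 0xF4, C[2] = 0xA5, C[3] = 0xF5, C[4] = 0xF0, C[5] = 0xEF

C[0]: P[0] ⊕ 0xDB = 0x29; E(K, 0x29) = 0xEB.
C[1]: P[1] ⊕ 0xEB = 0x32; E(K, 0x32) = 0xF4.
C[2]: P[2] ⊕ 0xF4 = 0xE3; E(K, 0xE3) = 0xA5.
C[3]: P[3] ⊕ 0xA5 = 0x33; E(K, 0x33) = 0xF5.
C[4]: P[4] ⊕ 0xF5 = 0x2E; E(K, 0x2E) = 0xF0.
C[5]: P[5] ⊕ 0xF0 = 0x2D; E(K, 0x2D) = 0xEF.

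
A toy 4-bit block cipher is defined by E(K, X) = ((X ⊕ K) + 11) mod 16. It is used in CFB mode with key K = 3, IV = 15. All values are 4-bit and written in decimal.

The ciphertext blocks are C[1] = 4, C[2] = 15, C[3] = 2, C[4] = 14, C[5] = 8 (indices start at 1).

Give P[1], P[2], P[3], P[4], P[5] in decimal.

CFB decryption: P_i = C_i ⊕ E(K, C_{i−1}), with C_{0} = IV.
P[1]: E(K, 15) = 7; 4 ⊕ 7 = 3.
P[2]: E(K, 4) = 2; 15 ⊕ 2 = 13.
P[3]: E(K, 15) = 7; 2 ⊕ 7 = 5.
P[4]: E(K, 2) = 12; 14 ⊕ 12 = 2.
P[5]: E(K, 14) = 8; 8 ⊕ 8 = 0.

P[1] = 3, P[2] = 13, P[3] = 5, P[4] = 2, P[5] = 0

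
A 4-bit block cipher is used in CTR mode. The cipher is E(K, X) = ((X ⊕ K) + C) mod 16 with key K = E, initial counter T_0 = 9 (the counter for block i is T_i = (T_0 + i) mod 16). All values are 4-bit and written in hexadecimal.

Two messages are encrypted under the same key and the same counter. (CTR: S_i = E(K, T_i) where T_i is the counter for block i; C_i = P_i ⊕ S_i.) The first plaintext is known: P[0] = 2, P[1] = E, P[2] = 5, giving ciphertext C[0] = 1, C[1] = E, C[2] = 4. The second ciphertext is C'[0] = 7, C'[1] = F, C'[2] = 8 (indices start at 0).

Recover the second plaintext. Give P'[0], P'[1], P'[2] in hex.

In CTR with a reused counter, both messages share the same keystream S_i, so C_i ⊕ C'_i = P_i ⊕ P'_i and thus P'_i = P_i ⊕ C_i ⊕ C'_i.
P'[0]: 2 ⊕ 1 ⊕ 7 = 4.
P'[1]: E ⊕ E ⊕ F = F.
P'[2]: 5 ⊕ 4 ⊕ 8 = 9.

P'[0] = 4, P'[1] = F, P'[2] = 9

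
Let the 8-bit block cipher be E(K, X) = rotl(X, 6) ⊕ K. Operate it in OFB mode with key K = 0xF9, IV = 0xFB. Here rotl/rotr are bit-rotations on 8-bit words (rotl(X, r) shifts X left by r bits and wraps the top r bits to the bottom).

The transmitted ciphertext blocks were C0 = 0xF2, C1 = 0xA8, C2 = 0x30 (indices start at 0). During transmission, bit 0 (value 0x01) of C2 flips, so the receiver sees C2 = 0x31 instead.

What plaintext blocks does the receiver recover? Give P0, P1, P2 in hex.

OFB decryption: S_i = E(K, S_{i−1}) with S_{−1} = IV; P_i = C_i ⊕ S_i.
Only C2 changed, to 0x31. In OFB, a change in C_i flips the same bit in P_i only; the keystream is unaffected. Decrypting the received ciphertext:
P0: S = E(K, 0xFB) = 0x07; 0xF2 ⊕ 0x07 = 0xF5.
P1: S = E(K, 0x07) = 0x38; 0xA8 ⊕ 0x38 = 0x90.
P2: S = E(K, 0x38) = 0xF7; 0x31 ⊕ 0xF7 = 0xC6.
Blocks that differ from the original plaintext: P2.

P0 = 0xF5, P1 = 0x90, P2 = 0xC6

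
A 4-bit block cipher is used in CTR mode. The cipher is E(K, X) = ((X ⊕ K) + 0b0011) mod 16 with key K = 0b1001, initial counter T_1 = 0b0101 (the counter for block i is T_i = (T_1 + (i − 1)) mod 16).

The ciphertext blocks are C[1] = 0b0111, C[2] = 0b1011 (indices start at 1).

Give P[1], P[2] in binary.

CTR decryption: S_i = E(K, T_i) where T_i is the counter for block i; P_i = C_i ⊕ S_i.
P[1]: T = 0b0101, S = E(K, T) = 0b1111; 0b0111 ⊕ 0b1111 = 0b1000.
P[2]: T = 0b0110, S = E(K, T) = 0b0010; 0b1011 ⊕ 0b0010 = 0b1001.

P[1] = 0b1000, P[2] = 0b1001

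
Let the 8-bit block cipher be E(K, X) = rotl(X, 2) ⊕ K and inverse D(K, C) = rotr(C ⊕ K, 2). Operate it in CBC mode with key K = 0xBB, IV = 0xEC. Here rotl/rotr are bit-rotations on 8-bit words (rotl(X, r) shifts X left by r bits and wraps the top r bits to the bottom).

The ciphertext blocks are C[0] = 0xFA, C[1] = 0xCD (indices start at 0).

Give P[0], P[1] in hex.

CBC decryption: P_i = D(K, C_i) ⊕ C_{i−1}, with C_{−1} = IV.
P[0]: D(K, 0xFA) = 0x50; 0x50 ⊕ 0xEC = 0xBC.
P[1]: D(K, 0xCD) = 0x9D; 0x9D ⊕ 0xFA = 0x67.

P[0] = 0xBC, P[1] = 0x67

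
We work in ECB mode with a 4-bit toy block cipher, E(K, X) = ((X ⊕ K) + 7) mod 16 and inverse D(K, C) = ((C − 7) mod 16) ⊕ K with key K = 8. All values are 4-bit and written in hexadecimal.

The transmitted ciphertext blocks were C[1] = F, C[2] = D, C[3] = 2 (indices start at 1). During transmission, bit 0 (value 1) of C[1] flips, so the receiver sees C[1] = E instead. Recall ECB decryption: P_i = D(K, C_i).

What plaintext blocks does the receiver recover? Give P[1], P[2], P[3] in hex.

Only C[1] changed, to E. In ECB, a change in C_i affects only P_i. Decrypting the received ciphertext:
P[1]: D(K, E) = F.
P[2]: D(K, D) = E.
P[3]: D(K, 2) = 3.
Blocks that differ from the original plaintext: P[1].

P[1] = F, P[2] = E, P[3] = 3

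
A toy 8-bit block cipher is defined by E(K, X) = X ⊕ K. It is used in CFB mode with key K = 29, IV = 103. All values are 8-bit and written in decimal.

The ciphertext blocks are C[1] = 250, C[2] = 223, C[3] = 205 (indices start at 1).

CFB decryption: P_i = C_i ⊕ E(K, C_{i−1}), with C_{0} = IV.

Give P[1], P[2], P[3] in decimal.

P[1]: E(K, 103) = 122; 250 ⊕ 122 = 128.
P[2]: E(K, 250) = 231; 223 ⊕ 231 = 56.
P[3]: E(K, 223) = 194; 205 ⊕ 194 = 15.

P[1] = 128, P[2] = 56, P[3] = 15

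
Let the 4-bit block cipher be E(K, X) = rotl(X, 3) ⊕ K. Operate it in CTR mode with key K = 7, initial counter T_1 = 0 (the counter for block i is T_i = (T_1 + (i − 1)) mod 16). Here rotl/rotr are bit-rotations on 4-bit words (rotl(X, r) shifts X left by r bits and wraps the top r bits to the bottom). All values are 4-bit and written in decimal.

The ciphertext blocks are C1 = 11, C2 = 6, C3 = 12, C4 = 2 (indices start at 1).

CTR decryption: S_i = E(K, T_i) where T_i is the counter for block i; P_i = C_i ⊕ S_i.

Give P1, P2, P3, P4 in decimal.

P1: T = 0, S = E(K, T) = 7; 11 ⊕ 7 = 12.
P2: T = 1, S = E(K, T) = 15; 6 ⊕ 15 = 9.
P3: T = 2, S = E(K, T) = 6; 12 ⊕ 6 = 10.
P4: T = 3, S = E(K, T) = 14; 2 ⊕ 14 = 12.

P1 = 12, P2 = 9, P3 = 10, P4 = 12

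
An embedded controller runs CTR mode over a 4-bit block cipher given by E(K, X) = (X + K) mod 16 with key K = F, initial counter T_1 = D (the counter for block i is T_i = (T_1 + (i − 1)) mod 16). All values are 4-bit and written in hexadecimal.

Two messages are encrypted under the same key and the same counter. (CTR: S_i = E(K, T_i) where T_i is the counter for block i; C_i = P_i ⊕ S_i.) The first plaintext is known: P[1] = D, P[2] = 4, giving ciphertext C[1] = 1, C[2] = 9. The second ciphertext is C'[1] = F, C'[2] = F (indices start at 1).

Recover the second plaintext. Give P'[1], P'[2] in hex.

In CTR with a reused counter, both messages share the same keystream S_i, so C_i ⊕ C'_i = P_i ⊕ P'_i and thus P'_i = P_i ⊕ C_i ⊕ C'_i.
P'[1]: D ⊕ 1 ⊕ F = 3.
P'[2]: 4 ⊕ 9 ⊕ F = 2.

P'[1] = 3, P'[2] = 2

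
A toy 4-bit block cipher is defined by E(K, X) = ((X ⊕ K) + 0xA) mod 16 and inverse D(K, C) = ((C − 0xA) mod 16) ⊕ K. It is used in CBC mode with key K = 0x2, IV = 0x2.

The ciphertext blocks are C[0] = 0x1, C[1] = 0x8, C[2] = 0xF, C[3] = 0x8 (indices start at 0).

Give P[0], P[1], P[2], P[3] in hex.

P[0] = 0x7, P[1] = 0xD, P[2] = 0xF, P[3] = 0x3

CBC decryption: P_i = D(K, C_i) ⊕ C_{i−1}, with C_{−1} = IV.
P[0]: D(K, 0x1) = 0x5; 0x5 ⊕ 0x2 = 0x7.
P[1]: D(K, 0x8) = 0xC; 0xC ⊕ 0x1 = 0xD.
P[2]: D(K, 0xF) = 0x7; 0x7 ⊕ 0x8 = 0xF.
P[3]: D(K, 0x8) = 0xC; 0xC ⊕ 0xF = 0x3.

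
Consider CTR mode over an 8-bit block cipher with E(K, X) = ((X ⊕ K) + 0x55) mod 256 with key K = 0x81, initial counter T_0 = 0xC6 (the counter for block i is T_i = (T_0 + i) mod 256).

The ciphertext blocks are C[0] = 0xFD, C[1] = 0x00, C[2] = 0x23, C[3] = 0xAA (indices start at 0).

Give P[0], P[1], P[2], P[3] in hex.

P[0] = 0x61, P[1] = 0x9B, P[2] = 0xBD, P[3] = 0x37

CTR decryption: S_i = E(K, T_i) where T_i is the counter for block i; P_i = C_i ⊕ S_i.
P[0]: T = 0xC6, S = E(K, T) = 0x9C; 0xFD ⊕ 0x9C = 0x61.
P[1]: T = 0xC7, S = E(K, T) = 0x9B; 0x00 ⊕ 0x9B = 0x9B.
P[2]: T = 0xC8, S = E(K, T) = 0x9E; 0x23 ⊕ 0x9E = 0xBD.
P[3]: T = 0xC9, S = E(K, T) = 0x9D; 0xAA ⊕ 0x9D = 0x37.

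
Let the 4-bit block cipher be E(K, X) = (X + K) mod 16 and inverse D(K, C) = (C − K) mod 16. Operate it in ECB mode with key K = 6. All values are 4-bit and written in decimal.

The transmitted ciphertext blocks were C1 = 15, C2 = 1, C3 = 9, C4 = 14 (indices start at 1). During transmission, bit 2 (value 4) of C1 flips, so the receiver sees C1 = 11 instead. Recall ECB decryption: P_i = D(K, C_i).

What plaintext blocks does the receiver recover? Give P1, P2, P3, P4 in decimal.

P1 = 5, P2 = 11, P3 = 3, P4 = 8

Only C1 changed, to 11. In ECB, a change in C_i affects only P_i. Decrypting the received ciphertext:
P1: D(K, 11) = 5.
P2: D(K, 1) = 11.
P3: D(K, 9) = 3.
P4: D(K, 14) = 8.
Blocks that differ from the original plaintext: P1.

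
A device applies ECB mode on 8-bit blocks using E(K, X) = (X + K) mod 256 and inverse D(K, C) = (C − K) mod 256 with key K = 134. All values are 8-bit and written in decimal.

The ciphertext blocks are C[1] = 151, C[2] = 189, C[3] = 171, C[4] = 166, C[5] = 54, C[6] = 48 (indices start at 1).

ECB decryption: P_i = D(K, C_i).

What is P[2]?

P[2] = 55

P[2]: D(K, 189) = 55.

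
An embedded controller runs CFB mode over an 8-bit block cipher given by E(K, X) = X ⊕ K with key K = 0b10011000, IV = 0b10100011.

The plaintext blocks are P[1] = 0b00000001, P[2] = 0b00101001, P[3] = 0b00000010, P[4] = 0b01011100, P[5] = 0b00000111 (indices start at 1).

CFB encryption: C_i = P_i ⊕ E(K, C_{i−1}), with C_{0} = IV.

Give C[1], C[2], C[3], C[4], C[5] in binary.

C[1]: E(K, 0b10100011) = 0b00111011; 0b00000001 ⊕ 0b00111011 = 0b00111010.
C[2]: E(K, 0b00111010) = 0b10100010; 0b00101001 ⊕ 0b10100010 = 0b10001011.
C[3]: E(K, 0b10001011) = 0b00010011; 0b00000010 ⊕ 0b00010011 = 0b00010001.
C[4]: E(K, 0b00010001) = 0b10001001; 0b01011100 ⊕ 0b10001001 = 0b11010101.
C[5]: E(K, 0b11010101) = 0b01001101; 0b00000111 ⊕ 0b01001101 = 0b01001010.

C[1] = 0b00111010, C[2] = 0b10001011, C[3] = 0b00010001, C[4] = 0b11010101, C[5] = 0b01001010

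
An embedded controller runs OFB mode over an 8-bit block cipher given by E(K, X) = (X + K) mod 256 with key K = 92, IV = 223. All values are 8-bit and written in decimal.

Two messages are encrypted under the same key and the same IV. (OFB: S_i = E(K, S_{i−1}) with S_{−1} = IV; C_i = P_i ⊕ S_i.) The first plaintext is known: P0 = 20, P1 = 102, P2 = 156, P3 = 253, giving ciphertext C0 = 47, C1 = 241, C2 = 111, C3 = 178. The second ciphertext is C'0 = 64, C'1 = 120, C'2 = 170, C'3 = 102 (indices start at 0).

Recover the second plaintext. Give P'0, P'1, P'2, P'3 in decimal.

In OFB with a reused IV, both messages share the same keystream S_i, so C_i ⊕ C'_i = P_i ⊕ P'_i and thus P'_i = P_i ⊕ C_i ⊕ C'_i.
P'0: 20 ⊕ 47 ⊕ 64 = 123.
P'1: 102 ⊕ 241 ⊕ 120 = 239.
P'2: 156 ⊕ 111 ⊕ 170 = 89.
P'3: 253 ⊕ 178 ⊕ 102 = 41.

P'0 = 123, P'1 = 239, P'2 = 89, P'3 = 41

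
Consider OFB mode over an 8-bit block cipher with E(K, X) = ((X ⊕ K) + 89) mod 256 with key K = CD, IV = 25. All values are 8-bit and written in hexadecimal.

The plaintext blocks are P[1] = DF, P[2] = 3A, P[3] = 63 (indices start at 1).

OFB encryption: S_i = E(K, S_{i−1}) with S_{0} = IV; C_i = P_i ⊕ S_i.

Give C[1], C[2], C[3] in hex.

C[1] = AE, C[2] = 7F, C[3] = 72

C[1]: S = E(K, 25) = 71; DF ⊕ 71 = AE.
C[2]: S = E(K, 71) = 45; 3A ⊕ 45 = 7F.
C[3]: S = E(K, 45) = 11; 63 ⊕ 11 = 72.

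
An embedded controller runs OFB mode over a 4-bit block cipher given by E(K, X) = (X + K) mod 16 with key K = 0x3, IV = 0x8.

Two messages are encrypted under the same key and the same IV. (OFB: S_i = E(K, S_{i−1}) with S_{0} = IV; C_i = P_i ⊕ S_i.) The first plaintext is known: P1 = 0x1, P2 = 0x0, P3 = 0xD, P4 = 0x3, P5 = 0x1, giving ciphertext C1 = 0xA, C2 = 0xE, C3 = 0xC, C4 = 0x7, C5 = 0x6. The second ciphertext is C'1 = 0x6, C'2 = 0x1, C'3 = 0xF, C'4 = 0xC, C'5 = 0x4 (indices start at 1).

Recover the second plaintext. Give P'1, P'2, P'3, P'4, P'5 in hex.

P'1 = 0xD, P'2 = 0xF, P'3 = 0xE, P'4 = 0x8, P'5 = 0x3

In OFB with a reused IV, both messages share the same keystream S_i, so C_i ⊕ C'_i = P_i ⊕ P'_i and thus P'_i = P_i ⊕ C_i ⊕ C'_i.
P'1: 0x1 ⊕ 0xA ⊕ 0x6 = 0xD.
P'2: 0x0 ⊕ 0xE ⊕ 0x1 = 0xF.
P'3: 0xD ⊕ 0xC ⊕ 0xF = 0xE.
P'4: 0x3 ⊕ 0x7 ⊕ 0xC = 0x8.
P'5: 0x1 ⊕ 0x6 ⊕ 0x4 = 0x3.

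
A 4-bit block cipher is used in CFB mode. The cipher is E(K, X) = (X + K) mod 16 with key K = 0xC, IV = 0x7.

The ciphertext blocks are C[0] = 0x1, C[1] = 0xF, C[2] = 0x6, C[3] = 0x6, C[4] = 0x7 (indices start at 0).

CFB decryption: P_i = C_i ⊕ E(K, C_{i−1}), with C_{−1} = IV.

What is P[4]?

P[4] = 0x5

P[4]: E(K, 0x6) = 0x2; 0x7 ⊕ 0x2 = 0x5.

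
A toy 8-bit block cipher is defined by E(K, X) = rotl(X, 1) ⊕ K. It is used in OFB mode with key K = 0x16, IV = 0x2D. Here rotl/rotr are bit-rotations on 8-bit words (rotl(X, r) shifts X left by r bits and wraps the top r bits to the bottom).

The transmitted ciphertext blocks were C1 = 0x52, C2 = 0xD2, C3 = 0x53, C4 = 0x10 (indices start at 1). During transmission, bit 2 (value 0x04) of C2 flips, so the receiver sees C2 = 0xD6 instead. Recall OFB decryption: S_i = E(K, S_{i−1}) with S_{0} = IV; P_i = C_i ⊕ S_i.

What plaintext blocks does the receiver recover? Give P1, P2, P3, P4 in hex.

P1 = 0x1E, P2 = 0x58, P3 = 0x58, P4 = 0x10

Only C2 changed, to 0xD6. In OFB, a change in C_i flips the same bit in P_i only; the keystream is unaffected. Decrypting the received ciphertext:
P1: S = E(K, 0x2D) = 0x4C; 0x52 ⊕ 0x4C = 0x1E.
P2: S = E(K, 0x4C) = 0x8E; 0xD6 ⊕ 0x8E = 0x58.
P3: S = E(K, 0x8E) = 0x0B; 0x53 ⊕ 0x0B = 0x58.
P4: S = E(K, 0x0B) = 0x00; 0x10 ⊕ 0x00 = 0x10.
Blocks that differ from the original plaintext: P2.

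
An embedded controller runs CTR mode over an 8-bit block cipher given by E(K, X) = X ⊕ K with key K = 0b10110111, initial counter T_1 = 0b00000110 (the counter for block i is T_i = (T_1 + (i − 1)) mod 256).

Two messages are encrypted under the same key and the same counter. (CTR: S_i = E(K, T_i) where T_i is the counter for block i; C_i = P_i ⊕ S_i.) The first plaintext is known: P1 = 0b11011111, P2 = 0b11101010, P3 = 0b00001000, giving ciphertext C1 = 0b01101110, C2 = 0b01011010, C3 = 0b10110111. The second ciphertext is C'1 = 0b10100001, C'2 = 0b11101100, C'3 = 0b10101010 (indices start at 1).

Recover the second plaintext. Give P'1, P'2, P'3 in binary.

In CTR with a reused counter, both messages share the same keystream S_i, so C_i ⊕ C'_i = P_i ⊕ P'_i and thus P'_i = P_i ⊕ C_i ⊕ C'_i.
P'1: 0b11011111 ⊕ 0b01101110 ⊕ 0b10100001 = 0b00010000.
P'2: 0b11101010 ⊕ 0b01011010 ⊕ 0b11101100 = 0b01011100.
P'3: 0b00001000 ⊕ 0b10110111 ⊕ 0b10101010 = 0b00010101.

P'1 = 0b00010000, P'2 = 0b01011100, P'3 = 0b00010101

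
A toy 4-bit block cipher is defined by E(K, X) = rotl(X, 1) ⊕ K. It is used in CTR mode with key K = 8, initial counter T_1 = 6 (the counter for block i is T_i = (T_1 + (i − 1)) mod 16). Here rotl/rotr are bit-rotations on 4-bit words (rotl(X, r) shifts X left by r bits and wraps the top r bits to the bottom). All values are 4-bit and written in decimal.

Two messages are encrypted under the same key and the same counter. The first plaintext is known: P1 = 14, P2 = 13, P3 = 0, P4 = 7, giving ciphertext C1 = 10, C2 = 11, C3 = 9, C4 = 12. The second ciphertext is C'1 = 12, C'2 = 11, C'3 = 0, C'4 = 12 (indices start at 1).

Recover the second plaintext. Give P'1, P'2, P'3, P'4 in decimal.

In CTR with a reused counter, both messages share the same keystream S_i, so C_i ⊕ C'_i = P_i ⊕ P'_i and thus P'_i = P_i ⊕ C_i ⊕ C'_i.
P'1: 14 ⊕ 10 ⊕ 12 = 8.
P'2: 13 ⊕ 11 ⊕ 11 = 13.
P'3: 0 ⊕ 9 ⊕ 0 = 9.
P'4: 7 ⊕ 12 ⊕ 12 = 7.

P'1 = 8, P'2 = 13, P'3 = 9, P'4 = 7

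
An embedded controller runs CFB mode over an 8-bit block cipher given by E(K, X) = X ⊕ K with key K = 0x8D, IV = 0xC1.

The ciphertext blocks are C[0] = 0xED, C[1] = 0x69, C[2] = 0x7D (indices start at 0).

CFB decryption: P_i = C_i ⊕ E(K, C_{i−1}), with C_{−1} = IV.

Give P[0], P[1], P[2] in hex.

P[0]: E(K, 0xC1) = 0x4C; 0xED ⊕ 0x4C = 0xA1.
P[1]: E(K, 0xED) = 0x60; 0x69 ⊕ 0x60 = 0x09.
P[2]: E(K, 0x69) = 0xE4; 0x7D ⊕ 0xE4 = 0x99.

P[0] = 0xA1, P[1] = 0x09, P[2] = 0x99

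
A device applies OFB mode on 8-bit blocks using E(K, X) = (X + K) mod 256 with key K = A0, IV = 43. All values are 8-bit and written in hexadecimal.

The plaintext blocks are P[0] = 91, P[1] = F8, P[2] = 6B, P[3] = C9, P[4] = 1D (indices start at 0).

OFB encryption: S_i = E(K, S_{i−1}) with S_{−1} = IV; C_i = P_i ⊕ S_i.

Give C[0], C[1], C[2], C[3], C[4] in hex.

C[0] = 72, C[1] = 7B, C[2] = 48, C[3] = 0A, C[4] = 7E

C[0]: S = E(K, 43) = E3; 91 ⊕ E3 = 72.
C[1]: S = E(K, E3) = 83; F8 ⊕ 83 = 7B.
C[2]: S = E(K, 83) = 23; 6B ⊕ 23 = 48.
C[3]: S = E(K, 23) = C3; C9 ⊕ C3 = 0A.
C[4]: S = E(K, C3) = 63; 1D ⊕ 63 = 7E.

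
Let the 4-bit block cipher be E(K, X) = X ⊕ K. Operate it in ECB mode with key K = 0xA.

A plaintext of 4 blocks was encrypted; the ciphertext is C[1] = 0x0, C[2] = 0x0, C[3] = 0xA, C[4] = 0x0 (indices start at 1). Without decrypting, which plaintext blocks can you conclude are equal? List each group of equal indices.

P[1] = P[2] = P[4]

ECB encrypts each block independently with the same key, so equal ciphertext blocks imply equal plaintext blocks.
C[1] = C[2] = C[4] = 0x0, so P[1] = P[2] = P[4].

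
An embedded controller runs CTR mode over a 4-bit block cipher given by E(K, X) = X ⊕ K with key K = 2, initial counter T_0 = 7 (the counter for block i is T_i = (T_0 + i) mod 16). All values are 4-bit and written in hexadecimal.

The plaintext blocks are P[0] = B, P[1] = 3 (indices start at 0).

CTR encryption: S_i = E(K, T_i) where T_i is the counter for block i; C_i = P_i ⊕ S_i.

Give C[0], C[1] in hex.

C[0]: T = 7, S = E(K, T) = 5; B ⊕ 5 = E.
C[1]: T = 8, S = E(K, T) = A; 3 ⊕ A = 9.

C[0] = E, C[1] = 9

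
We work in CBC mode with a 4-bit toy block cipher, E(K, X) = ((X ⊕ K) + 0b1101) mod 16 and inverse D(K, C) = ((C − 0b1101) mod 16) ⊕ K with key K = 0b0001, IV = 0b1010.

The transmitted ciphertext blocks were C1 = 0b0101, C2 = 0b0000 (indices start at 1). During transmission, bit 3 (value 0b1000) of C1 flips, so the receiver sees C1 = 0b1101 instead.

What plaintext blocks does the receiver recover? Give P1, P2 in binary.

CBC decryption: P_i = D(K, C_i) ⊕ C_{i−1}, with C_{0} = IV.
Only C1 changed, to 0b1101. In CBC, a change in C_i garbles P_i and flips the same bit in P_{i+1}. Decrypting the received ciphertext:
P1: D(K, 0b1101) = 0b0001; 0b0001 ⊕ 0b1010 = 0b1011.
P2: D(K, 0b0000) = 0b0010; 0b0010 ⊕ 0b1101 = 0b1111.
Blocks that differ from the original plaintext: P1, P2.

P1 = 0b1011, P2 = 0b1111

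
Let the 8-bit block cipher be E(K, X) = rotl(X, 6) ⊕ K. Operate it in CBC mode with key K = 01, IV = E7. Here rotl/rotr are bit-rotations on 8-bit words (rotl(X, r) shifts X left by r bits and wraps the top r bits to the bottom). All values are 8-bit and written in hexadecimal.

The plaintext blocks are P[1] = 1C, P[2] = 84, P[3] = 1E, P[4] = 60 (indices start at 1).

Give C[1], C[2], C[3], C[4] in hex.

C[1] = FF, C[2] = DF, C[3] = 71, C[4] = 45

CBC encryption: C_i = E(K, P_i ⊕ C_{i−1}), with C_{0} = IV.
C[1]: P[1] ⊕ E7 = FB; E(K, FB) = FF.
C[2]: P[2] ⊕ FF = 7B; E(K, 7B) = DF.
C[3]: P[3] ⊕ DF = C1; E(K, C1) = 71.
C[4]: P[4] ⊕ 71 = 11; E(K, 11) = 45.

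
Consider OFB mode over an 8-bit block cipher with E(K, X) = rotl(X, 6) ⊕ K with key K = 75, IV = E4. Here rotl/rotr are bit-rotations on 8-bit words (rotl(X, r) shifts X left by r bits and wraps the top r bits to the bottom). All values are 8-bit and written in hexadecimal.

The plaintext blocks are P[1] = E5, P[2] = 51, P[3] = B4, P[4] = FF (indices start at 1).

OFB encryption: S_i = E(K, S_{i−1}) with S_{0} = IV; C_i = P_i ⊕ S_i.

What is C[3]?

C[3] = 58

C[1]: S = E(K, E4) = 4C; E5 ⊕ 4C = A9.
C[2]: S = E(K, 4C) = 66; 51 ⊕ 66 = 37.
C[3]: S = E(K, 66) = EC; B4 ⊕ EC = 58.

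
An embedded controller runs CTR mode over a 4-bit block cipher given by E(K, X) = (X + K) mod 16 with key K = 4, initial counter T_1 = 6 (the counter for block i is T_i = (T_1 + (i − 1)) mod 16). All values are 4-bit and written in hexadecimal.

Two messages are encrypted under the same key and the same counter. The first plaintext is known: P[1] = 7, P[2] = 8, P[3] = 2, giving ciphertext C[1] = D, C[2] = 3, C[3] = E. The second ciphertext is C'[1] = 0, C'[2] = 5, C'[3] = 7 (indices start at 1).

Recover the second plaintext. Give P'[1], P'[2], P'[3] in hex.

In CTR with a reused counter, both messages share the same keystream S_i, so C_i ⊕ C'_i = P_i ⊕ P'_i and thus P'_i = P_i ⊕ C_i ⊕ C'_i.
P'[1]: 7 ⊕ D ⊕ 0 = A.
P'[2]: 8 ⊕ 3 ⊕ 5 = E.
P'[3]: 2 ⊕ E ⊕ 7 = B.

P'[1] = A, P'[2] = E, P'[3] = B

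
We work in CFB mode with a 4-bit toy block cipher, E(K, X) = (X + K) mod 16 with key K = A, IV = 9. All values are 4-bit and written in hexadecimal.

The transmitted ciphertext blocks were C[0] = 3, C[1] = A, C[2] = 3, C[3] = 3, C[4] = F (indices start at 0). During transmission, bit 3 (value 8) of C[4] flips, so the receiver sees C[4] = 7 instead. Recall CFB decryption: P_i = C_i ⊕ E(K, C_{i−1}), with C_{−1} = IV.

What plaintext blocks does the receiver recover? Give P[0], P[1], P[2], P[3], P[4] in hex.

Only C[4] changed, to 7. In CFB, a change in C_i flips the same bit in P_i and garbles P_{i+1}. Decrypting the received ciphertext:
P[0]: E(K, 9) = 3; 3 ⊕ 3 = 0.
P[1]: E(K, 3) = D; A ⊕ D = 7.
P[2]: E(K, A) = 4; 3 ⊕ 4 = 7.
P[3]: E(K, 3) = D; 3 ⊕ D = E.
P[4]: E(K, 3) = D; 7 ⊕ D = A.
Blocks that differ from the original plaintext: P[4].

P[0] = 0, P[1] = 7, P[2] = 7, P[3] = E, P[4] = A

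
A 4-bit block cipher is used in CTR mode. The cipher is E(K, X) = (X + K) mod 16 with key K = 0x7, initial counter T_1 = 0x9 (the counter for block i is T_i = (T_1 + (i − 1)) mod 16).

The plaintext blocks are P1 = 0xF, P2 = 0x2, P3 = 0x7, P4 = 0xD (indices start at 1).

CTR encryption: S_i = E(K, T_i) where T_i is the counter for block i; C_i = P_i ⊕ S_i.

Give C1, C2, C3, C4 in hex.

C1 = 0xF, C2 = 0x3, C3 = 0x5, C4 = 0xE

C1: T = 0x9, S = E(K, T) = 0x0; 0xF ⊕ 0x0 = 0xF.
C2: T = 0xA, S = E(K, T) = 0x1; 0x2 ⊕ 0x1 = 0x3.
C3: T = 0xB, S = E(K, T) = 0x2; 0x7 ⊕ 0x2 = 0x5.
C4: T = 0xC, S = E(K, T) = 0x3; 0xD ⊕ 0x3 = 0xE.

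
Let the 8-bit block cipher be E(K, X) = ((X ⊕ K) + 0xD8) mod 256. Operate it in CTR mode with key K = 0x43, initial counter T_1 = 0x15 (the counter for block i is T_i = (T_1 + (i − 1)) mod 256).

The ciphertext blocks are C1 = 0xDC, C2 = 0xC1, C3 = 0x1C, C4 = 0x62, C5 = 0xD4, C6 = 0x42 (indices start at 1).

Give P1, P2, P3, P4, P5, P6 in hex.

P1 = 0xF2, P2 = 0xEC, P3 = 0x30, P4 = 0x51, P5 = 0xE6, P6 = 0x73

CTR decryption: S_i = E(K, T_i) where T_i is the counter for block i; P_i = C_i ⊕ S_i.
P1: T = 0x15, S = E(K, T) = 0x2E; 0xDC ⊕ 0x2E = 0xF2.
P2: T = 0x16, S = E(K, T) = 0x2D; 0xC1 ⊕ 0x2D = 0xEC.
P3: T = 0x17, S = E(K, T) = 0x2C; 0x1C ⊕ 0x2C = 0x30.
P4: T = 0x18, S = E(K, T) = 0x33; 0x62 ⊕ 0x33 = 0x51.
P5: T = 0x19, S = E(K, T) = 0x32; 0xD4 ⊕ 0x32 = 0xE6.
P6: T = 0x1A, S = E(K, T) = 0x31; 0x42 ⊕ 0x31 = 0x73.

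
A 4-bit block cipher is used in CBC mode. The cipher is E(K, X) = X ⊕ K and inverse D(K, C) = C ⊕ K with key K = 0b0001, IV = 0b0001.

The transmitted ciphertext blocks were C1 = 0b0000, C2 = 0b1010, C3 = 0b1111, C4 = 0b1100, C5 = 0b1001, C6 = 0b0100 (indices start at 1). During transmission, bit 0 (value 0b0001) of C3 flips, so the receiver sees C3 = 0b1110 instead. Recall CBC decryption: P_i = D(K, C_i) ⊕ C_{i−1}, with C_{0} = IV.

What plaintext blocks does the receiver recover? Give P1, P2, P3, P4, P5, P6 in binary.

P1 = 0b0000, P2 = 0b1011, P3 = 0b0101, P4 = 0b0011, P5 = 0b0100, P6 = 0b1100

Only C3 changed, to 0b1110. In CBC, a change in C_i garbles P_i and flips the same bit in P_{i+1}. Decrypting the received ciphertext:
P1: D(K, 0b0000) = 0b0001; 0b0001 ⊕ 0b0001 = 0b0000.
P2: D(K, 0b1010) = 0b1011; 0b1011 ⊕ 0b0000 = 0b1011.
P3: D(K, 0b1110) = 0b1111; 0b1111 ⊕ 0b1010 = 0b0101.
P4: D(K, 0b1100) = 0b1101; 0b1101 ⊕ 0b1110 = 0b0011.
P5: D(K, 0b1001) = 0b1000; 0b1000 ⊕ 0b1100 = 0b0100.
P6: D(K, 0b0100) = 0b0101; 0b0101 ⊕ 0b1001 = 0b1100.
Blocks that differ from the original plaintext: P3, P4.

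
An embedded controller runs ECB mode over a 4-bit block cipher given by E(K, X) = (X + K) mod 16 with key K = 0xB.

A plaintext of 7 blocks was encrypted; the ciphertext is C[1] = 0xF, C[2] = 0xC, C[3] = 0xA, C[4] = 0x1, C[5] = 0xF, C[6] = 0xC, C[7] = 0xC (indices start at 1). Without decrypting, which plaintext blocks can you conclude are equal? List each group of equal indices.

ECB encrypts each block independently with the same key, so equal ciphertext blocks imply equal plaintext blocks.
C[1] = C[5] = 0xF, so P[1] = P[5].
C[2] = C[6] = C[7] = 0xC, so P[2] = P[6] = P[7].

P[1] = P[5]; P[2] = P[6] = P[7]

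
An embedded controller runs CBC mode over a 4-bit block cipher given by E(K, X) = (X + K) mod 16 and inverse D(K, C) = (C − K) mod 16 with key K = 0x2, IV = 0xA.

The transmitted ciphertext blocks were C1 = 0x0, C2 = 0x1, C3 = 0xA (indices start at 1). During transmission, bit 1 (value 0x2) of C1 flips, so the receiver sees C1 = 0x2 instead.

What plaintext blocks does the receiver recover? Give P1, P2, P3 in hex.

P1 = 0xA, P2 = 0xD, P3 = 0x9

CBC decryption: P_i = D(K, C_i) ⊕ C_{i−1}, with C_{0} = IV.
Only C1 changed, to 0x2. In CBC, a change in C_i garbles P_i and flips the same bit in P_{i+1}. Decrypting the received ciphertext:
P1: D(K, 0x2) = 0x0; 0x0 ⊕ 0xA = 0xA.
P2: D(K, 0x1) = 0xF; 0xF ⊕ 0x2 = 0xD.
P3: D(K, 0xA) = 0x8; 0x8 ⊕ 0x1 = 0x9.
Blocks that differ from the original plaintext: P1, P2.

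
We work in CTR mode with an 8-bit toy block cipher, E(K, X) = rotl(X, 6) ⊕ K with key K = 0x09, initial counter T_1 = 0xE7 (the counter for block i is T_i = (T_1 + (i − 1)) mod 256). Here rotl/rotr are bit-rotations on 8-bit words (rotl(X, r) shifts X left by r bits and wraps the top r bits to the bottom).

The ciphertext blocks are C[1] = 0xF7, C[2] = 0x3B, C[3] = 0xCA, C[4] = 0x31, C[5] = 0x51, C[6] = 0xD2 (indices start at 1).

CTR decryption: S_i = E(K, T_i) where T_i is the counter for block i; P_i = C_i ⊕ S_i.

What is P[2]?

P[2] = 0x08

P[2]: T = 0xE8, S = E(K, T) = 0x33; 0x3B ⊕ 0x33 = 0x08.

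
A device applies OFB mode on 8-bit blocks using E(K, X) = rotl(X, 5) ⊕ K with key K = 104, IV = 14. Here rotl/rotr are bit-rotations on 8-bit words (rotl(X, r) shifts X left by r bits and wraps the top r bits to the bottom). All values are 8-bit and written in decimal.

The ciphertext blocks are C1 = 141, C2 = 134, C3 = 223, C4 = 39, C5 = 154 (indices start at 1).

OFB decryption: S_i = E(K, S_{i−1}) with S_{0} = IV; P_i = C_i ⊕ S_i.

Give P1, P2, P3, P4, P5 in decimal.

P1 = 36, P2 = 219, P3 = 28, P4 = 55, P5 = 240

P1: S = E(K, 14) = 169; 141 ⊕ 169 = 36.
P2: S = E(K, 169) = 93; 134 ⊕ 93 = 219.
P3: S = E(K, 93) = 195; 223 ⊕ 195 = 28.
P4: S = E(K, 195) = 16; 39 ⊕ 16 = 55.
P5: S = E(K, 16) = 106; 154 ⊕ 106 = 240.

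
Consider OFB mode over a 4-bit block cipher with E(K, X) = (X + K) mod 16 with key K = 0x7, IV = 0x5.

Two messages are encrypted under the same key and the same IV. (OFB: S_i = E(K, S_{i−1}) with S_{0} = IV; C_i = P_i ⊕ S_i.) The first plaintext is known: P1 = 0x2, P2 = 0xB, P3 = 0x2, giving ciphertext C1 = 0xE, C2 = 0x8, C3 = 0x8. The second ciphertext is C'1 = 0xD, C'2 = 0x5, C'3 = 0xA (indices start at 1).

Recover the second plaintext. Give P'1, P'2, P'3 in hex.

P'1 = 0x1, P'2 = 0x6, P'3 = 0x0

In OFB with a reused IV, both messages share the same keystream S_i, so C_i ⊕ C'_i = P_i ⊕ P'_i and thus P'_i = P_i ⊕ C_i ⊕ C'_i.
P'1: 0x2 ⊕ 0xE ⊕ 0xD = 0x1.
P'2: 0xB ⊕ 0x8 ⊕ 0x5 = 0x6.
P'3: 0x2 ⊕ 0x8 ⊕ 0xA = 0x0.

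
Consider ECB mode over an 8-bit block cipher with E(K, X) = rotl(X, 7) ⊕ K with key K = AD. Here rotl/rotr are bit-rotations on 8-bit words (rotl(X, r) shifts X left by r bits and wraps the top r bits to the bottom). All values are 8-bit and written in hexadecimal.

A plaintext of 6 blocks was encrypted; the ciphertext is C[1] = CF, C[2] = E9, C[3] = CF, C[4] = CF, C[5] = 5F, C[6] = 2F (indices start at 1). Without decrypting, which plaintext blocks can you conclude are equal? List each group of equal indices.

ECB encrypts each block independently with the same key, so equal ciphertext blocks imply equal plaintext blocks.
C[1] = C[3] = C[4] = CF, so P[1] = P[3] = P[4].

P[1] = P[3] = P[4]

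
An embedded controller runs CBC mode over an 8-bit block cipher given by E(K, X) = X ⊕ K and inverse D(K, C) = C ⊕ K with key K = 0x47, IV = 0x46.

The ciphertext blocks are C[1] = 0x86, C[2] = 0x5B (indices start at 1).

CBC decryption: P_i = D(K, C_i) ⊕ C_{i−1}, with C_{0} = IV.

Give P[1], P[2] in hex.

P[1] = 0x87, P[2] = 0x9A

P[1]: D(K, 0x86) = 0xC1; 0xC1 ⊕ 0x46 = 0x87.
P[2]: D(K, 0x5B) = 0x1C; 0x1C ⊕ 0x86 = 0x9A.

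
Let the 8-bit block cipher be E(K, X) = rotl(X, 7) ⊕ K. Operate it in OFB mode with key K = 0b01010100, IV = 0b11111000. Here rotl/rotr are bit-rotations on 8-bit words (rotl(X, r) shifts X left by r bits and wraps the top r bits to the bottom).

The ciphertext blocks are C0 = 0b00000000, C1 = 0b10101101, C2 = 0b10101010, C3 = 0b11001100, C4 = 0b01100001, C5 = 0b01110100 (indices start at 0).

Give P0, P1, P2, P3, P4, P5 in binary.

P0 = 0b00101000, P1 = 0b11101101, P2 = 0b11011110, P3 = 0b10100010, P4 = 0b00000010, P5 = 0b10010001

OFB decryption: S_i = E(K, S_{i−1}) with S_{−1} = IV; P_i = C_i ⊕ S_i.
P0: S = E(K, 0b11111000) = 0b00101000; 0b00000000 ⊕ 0b00101000 = 0b00101000.
P1: S = E(K, 0b00101000) = 0b01000000; 0b10101101 ⊕ 0b01000000 = 0b11101101.
P2: S = E(K, 0b01000000) = 0b01110100; 0b10101010 ⊕ 0b01110100 = 0b11011110.
P3: S = E(K, 0b01110100) = 0b01101110; 0b11001100 ⊕ 0b01101110 = 0b10100010.
P4: S = E(K, 0b01101110) = 0b01100011; 0b01100001 ⊕ 0b01100011 = 0b00000010.
P5: S = E(K, 0b01100011) = 0b11100101; 0b01110100 ⊕ 0b11100101 = 0b10010001.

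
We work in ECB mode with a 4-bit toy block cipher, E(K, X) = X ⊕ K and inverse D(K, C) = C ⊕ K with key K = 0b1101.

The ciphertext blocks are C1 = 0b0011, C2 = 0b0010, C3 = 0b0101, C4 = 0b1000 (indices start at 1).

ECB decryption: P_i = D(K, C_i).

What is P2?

P2: D(K, 0b0010) = 0b1111.

P2 = 0b1111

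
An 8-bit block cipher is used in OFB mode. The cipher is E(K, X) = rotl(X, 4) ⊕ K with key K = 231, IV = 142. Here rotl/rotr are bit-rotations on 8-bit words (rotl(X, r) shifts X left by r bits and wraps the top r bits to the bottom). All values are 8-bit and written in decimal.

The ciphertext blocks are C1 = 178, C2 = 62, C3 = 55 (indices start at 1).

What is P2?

P2 = 41

OFB decryption: S_i = E(K, S_{i−1}) with S_{0} = IV; P_i = C_i ⊕ S_i.
P1: S = E(K, 142) = 15; 178 ⊕ 15 = 189.
P2: S = E(K, 15) = 23; 62 ⊕ 23 = 41.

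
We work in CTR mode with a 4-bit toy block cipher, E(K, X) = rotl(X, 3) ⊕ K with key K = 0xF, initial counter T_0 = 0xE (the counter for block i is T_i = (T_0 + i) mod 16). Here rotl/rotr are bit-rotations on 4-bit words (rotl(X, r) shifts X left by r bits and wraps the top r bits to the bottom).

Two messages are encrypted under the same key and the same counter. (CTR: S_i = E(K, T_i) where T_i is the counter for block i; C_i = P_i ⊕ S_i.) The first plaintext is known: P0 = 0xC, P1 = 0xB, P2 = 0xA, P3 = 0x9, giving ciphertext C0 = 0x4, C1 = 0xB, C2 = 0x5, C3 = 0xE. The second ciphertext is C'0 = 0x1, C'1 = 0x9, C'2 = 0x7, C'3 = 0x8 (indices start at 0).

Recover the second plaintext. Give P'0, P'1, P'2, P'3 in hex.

P'0 = 0x9, P'1 = 0x9, P'2 = 0x8, P'3 = 0xF

In CTR with a reused counter, both messages share the same keystream S_i, so C_i ⊕ C'_i = P_i ⊕ P'_i and thus P'_i = P_i ⊕ C_i ⊕ C'_i.
P'0: 0xC ⊕ 0x4 ⊕ 0x1 = 0x9.
P'1: 0xB ⊕ 0xB ⊕ 0x9 = 0x9.
P'2: 0xA ⊕ 0x5 ⊕ 0x7 = 0x8.
P'3: 0x9 ⊕ 0xE ⊕ 0x8 = 0xF.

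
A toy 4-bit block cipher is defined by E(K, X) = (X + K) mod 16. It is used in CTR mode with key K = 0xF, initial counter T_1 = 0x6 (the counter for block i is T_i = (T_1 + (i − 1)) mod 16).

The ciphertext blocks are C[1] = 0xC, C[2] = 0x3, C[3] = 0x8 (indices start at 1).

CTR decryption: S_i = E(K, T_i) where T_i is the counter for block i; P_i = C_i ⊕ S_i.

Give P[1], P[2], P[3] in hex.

P[1] = 0x9, P[2] = 0x5, P[3] = 0xF

P[1]: T = 0x6, S = E(K, T) = 0x5; 0xC ⊕ 0x5 = 0x9.
P[2]: T = 0x7, S = E(K, T) = 0x6; 0x3 ⊕ 0x6 = 0x5.
P[3]: T = 0x8, S = E(K, T) = 0x7; 0x8 ⊕ 0x7 = 0xF.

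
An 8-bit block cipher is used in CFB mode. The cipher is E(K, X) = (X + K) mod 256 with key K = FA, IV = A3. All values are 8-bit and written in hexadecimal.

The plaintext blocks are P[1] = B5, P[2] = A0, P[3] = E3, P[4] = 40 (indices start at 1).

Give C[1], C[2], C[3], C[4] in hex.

C[1] = 28, C[2] = 82, C[3] = 9F, C[4] = D9

CFB encryption: C_i = P_i ⊕ E(K, C_{i−1}), with C_{0} = IV.
C[1]: E(K, A3) = 9D; B5 ⊕ 9D = 28.
C[2]: E(K, 28) = 22; A0 ⊕ 22 = 82.
C[3]: E(K, 82) = 7C; E3 ⊕ 7C = 9F.
C[4]: E(K, 9F) = 99; 40 ⊕ 99 = D9.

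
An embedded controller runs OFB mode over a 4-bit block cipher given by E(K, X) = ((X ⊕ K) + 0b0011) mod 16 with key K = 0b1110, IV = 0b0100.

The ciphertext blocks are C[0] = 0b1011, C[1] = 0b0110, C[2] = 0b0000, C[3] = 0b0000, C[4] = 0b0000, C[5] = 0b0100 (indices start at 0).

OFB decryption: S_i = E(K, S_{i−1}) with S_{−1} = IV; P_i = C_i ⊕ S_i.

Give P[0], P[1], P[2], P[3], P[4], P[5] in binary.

P[0] = 0b0110, P[1] = 0b0000, P[2] = 0b1011, P[3] = 0b1000, P[4] = 0b1001, P[5] = 0b1110

P[0]: S = E(K, 0b0100) = 0b1101; 0b1011 ⊕ 0b1101 = 0b0110.
P[1]: S = E(K, 0b1101) = 0b0110; 0b0110 ⊕ 0b0110 = 0b0000.
P[2]: S = E(K, 0b0110) = 0b1011; 0b0000 ⊕ 0b1011 = 0b1011.
P[3]: S = E(K, 0b1011) = 0b1000; 0b0000 ⊕ 0b1000 = 0b1000.
P[4]: S = E(K, 0b1000) = 0b1001; 0b0000 ⊕ 0b1001 = 0b1001.
P[5]: S = E(K, 0b1001) = 0b1010; 0b0100 ⊕ 0b1010 = 0b1110.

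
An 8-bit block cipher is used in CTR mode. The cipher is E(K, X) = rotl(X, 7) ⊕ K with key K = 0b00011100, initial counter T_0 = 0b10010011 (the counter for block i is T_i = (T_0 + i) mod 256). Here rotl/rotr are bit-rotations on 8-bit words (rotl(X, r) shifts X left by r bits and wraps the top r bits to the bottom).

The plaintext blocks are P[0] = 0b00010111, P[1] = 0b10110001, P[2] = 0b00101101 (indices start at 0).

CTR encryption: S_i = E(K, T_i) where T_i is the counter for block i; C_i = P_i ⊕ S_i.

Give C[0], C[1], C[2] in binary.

C[0] = 0b11000010, C[1] = 0b11100111, C[2] = 0b11111011

C[0]: T = 0b10010011, S = E(K, T) = 0b11010101; 0b00010111 ⊕ 0b11010101 = 0b11000010.
C[1]: T = 0b10010100, S = E(K, T) = 0b01010110; 0b10110001 ⊕ 0b01010110 = 0b11100111.
C[2]: T = 0b10010101, S = E(K, T) = 0b11010110; 0b00101101 ⊕ 0b11010110 = 0b11111011.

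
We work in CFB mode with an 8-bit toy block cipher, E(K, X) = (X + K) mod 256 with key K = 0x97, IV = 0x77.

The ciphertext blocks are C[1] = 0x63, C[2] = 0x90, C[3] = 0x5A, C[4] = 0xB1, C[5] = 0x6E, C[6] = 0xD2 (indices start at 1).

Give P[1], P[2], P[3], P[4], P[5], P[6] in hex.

P[1] = 0x6D, P[2] = 0x6A, P[3] = 0x7D, P[4] = 0x40, P[5] = 0x26, P[6] = 0xD7

CFB decryption: P_i = C_i ⊕ E(K, C_{i−1}), with C_{0} = IV.
P[1]: E(K, 0x77) = 0x0E; 0x63 ⊕ 0x0E = 0x6D.
P[2]: E(K, 0x63) = 0xFA; 0x90 ⊕ 0xFA = 0x6A.
P[3]: E(K, 0x90) = 0x27; 0x5A ⊕ 0x27 = 0x7D.
P[4]: E(K, 0x5A) = 0xF1; 0xB1 ⊕ 0xF1 = 0x40.
P[5]: E(K, 0xB1) = 0x48; 0x6E ⊕ 0x48 = 0x26.
P[6]: E(K, 0x6E) = 0x05; 0xD2 ⊕ 0x05 = 0xD7.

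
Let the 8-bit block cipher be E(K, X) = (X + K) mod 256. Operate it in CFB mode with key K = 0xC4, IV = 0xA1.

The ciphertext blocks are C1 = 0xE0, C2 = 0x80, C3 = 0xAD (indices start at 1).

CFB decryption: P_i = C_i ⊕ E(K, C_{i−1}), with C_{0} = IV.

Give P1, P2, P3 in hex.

P1 = 0x85, P2 = 0x24, P3 = 0xE9

P1: E(K, 0xA1) = 0x65; 0xE0 ⊕ 0x65 = 0x85.
P2: E(K, 0xE0) = 0xA4; 0x80 ⊕ 0xA4 = 0x24.
P3: E(K, 0x80) = 0x44; 0xAD ⊕ 0x44 = 0xE9.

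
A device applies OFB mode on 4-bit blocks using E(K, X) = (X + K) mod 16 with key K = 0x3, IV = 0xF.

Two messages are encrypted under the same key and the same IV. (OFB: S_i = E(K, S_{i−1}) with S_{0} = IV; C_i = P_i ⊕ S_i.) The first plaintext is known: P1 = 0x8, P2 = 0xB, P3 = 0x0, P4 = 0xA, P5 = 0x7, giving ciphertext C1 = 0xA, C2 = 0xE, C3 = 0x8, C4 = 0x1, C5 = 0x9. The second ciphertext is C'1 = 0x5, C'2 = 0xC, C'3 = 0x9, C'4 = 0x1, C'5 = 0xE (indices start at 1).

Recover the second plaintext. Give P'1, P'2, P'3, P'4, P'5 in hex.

In OFB with a reused IV, both messages share the same keystream S_i, so C_i ⊕ C'_i = P_i ⊕ P'_i and thus P'_i = P_i ⊕ C_i ⊕ C'_i.
P'1: 0x8 ⊕ 0xA ⊕ 0x5 = 0x7.
P'2: 0xB ⊕ 0xE ⊕ 0xC = 0x9.
P'3: 0x0 ⊕ 0x8 ⊕ 0x9 = 0x1.
P'4: 0xA ⊕ 0x1 ⊕ 0x1 = 0xA.
P'5: 0x7 ⊕ 0x9 ⊕ 0xE = 0x0.

P'1 = 0x7, P'2 = 0x9, P'3 = 0x1, P'4 = 0xA, P'5 = 0x0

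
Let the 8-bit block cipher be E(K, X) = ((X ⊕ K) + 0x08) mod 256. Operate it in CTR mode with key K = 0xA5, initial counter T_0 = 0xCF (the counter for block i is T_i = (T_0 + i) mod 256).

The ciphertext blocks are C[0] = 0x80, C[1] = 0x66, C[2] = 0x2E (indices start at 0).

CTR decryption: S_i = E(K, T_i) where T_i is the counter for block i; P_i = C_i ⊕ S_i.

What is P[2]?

P[2]: T = 0xD1, S = E(K, T) = 0x7C; 0x2E ⊕ 0x7C = 0x52.

P[2] = 0x52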